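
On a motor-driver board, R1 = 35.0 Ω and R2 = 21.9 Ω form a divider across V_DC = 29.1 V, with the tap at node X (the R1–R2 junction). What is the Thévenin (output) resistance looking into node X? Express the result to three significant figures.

With V_DC suppressed (replaced by a short), R_th = R1 ‖ R2 = (35.00 × 21.9)/(35.00 + 21.9) = 13.47 Ω.

R_th ≈ 13.5 Ω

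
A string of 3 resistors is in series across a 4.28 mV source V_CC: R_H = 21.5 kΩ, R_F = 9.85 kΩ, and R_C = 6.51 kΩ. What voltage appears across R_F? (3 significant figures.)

V ≈ 1.11 mV

Total series resistance ΣR = 21.5 + 9.85 + 6.51 = 37.86 kΩ.
V = V_CC · R/ΣR = 4.28 × 0.2602 = 1.114 mV.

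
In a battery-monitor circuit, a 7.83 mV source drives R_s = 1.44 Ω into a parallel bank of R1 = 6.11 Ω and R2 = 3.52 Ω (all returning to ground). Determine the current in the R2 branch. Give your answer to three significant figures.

I ≈ 1.35 mA

Equivalent of the parallel group: R_p = 2.233 Ω.
Node voltage V_A = V_s · R_p/(R_s + R_p) = 7.83 × 0.6080 = 4.761 mV.
I(R2) = V_A / R2 = 4.761/3.52 = 1.352 mA.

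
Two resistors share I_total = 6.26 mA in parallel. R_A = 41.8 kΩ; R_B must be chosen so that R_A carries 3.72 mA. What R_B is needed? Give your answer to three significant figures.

In a two-way split, I_A/I_total = R_B/(R_A + R_B).
3.72/6.26 = R_B/(R_A + R_B) → R_B = R_A · (0.5942)/(1 − 0.5942) = 41.8 × 1.465 = 61.22 kΩ.

R_B ≈ 61.2 kΩ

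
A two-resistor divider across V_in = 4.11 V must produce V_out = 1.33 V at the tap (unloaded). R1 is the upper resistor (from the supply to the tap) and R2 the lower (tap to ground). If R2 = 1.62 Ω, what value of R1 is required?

Required fraction k = V_out/V_in = 0.3236.
So R1 = R2 · (V_in/V_out − 1) = 1.62 × (4.11/1.33 − 1) = 1.62 × 2.090 = 3.386 Ω.

R1 ≈ 3.39 Ω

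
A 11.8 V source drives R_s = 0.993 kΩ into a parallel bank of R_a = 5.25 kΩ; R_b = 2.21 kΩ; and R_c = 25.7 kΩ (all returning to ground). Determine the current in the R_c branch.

I ≈ 0.274 mA

Parallel bank: R_p = 1/(1/5.25 + 1/2.21 + 1/25.7) = 1.467 kΩ.
V_A = 11.8 × 1.467/2.460 = 7.036 V.
I(R_c) = V_A / R_c = 7.036/25.7 = 0.2738 mA.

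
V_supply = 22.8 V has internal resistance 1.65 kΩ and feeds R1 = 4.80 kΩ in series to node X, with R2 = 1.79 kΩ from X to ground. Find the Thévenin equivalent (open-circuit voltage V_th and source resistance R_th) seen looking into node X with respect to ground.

V_th ≈ 4.95 V, R_th ≈ 1.40 kΩ

R1' = 1.65 + 4.80 = 6.450 kΩ (source resistance + R1).
V_th is the unloaded tap voltage: V_supply · R2/(R1'+R2) = 22.8 × 0.2172 = 4.953 V.
Zeroing V_supply shorts the top of R1' to ground, so R_th = R1' ‖ R2 = 1.401 kΩ.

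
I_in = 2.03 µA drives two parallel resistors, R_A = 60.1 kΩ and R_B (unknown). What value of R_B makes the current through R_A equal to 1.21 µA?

In a two-way split, I_A/I_in = R_B/(R_A + R_B).
1.21/2.03 = R_B/(R_A + R_B) → R_B = R_A · (0.5961)/(1 − 0.5961) = 60.1 × 1.476 = 88.68 kΩ.

R_B ≈ 88.7 kΩ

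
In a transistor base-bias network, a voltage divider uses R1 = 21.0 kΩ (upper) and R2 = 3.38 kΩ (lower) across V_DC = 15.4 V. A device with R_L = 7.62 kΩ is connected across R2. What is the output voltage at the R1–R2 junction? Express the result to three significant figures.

The load sits in parallel with R2, giving an effective lower resistance R2' = R2·R_L/(R2+R_L) = 2.341 kΩ.
Now apply the divider: V_out = 15.4 × 0.1003 = 1.545 V.
(Unloaded it would be 2.14 V; the load pulls it down.)

V_out ≈ 1.54 V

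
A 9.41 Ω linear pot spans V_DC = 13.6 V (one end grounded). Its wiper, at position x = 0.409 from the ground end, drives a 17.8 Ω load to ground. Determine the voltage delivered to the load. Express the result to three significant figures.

V_out ≈ 4.93 V

Split the track: R_lower = x·R_p = 3.849 Ω, R_upper = (1−x)·R_p = 5.561 Ω.
(x·R_p) ‖ R_L = 3.164 Ω.
Loaded-divider output: V_out = 13.6 × 0.3627 = 4.932 V.
(Unloaded: V_out = x·V_DC = 5.56 V.)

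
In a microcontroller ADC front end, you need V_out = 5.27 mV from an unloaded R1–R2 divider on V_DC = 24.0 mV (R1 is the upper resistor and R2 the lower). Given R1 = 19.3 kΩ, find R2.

Required fraction k = V_out/V_DC = 0.2196.
Rearranging, R2 = R1·k/(1−k) = 19.3 × 0.2814 = 5.430 kΩ.

R2 ≈ 5.43 kΩ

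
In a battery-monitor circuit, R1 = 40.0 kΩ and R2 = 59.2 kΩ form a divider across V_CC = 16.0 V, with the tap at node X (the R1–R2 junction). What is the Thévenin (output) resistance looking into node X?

R_th ≈ 23.9 kΩ

With V_CC suppressed (replaced by a short), R_th = R1 ‖ R2 = (40.00 × 59.2)/(40.00 + 59.2) = 23.87 kΩ.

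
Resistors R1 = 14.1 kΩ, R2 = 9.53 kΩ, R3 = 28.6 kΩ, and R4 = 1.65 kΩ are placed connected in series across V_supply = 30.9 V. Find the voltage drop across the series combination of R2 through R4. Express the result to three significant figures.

Total series resistance ΣR = 14.1 + 9.53 + 28.6 + 1.65 = 53.88 kΩ.
R_{R2..R4} = 9.53 + 28.6 + 1.65 = 39.78 kΩ.
Voltage divider: V = V_supply · (39.78 / 53.88) = 30.9 × 0.7383 = 22.81 V.

V ≈ 22.8 V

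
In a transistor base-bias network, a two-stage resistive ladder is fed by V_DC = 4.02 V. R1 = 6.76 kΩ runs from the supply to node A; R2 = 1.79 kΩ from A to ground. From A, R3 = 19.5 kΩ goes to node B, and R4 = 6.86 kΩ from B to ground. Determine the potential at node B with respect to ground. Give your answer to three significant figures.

V_B ≈ 0.208 V

The second stage (R3 + R4 = 26.36 kΩ) loads node A in parallel with R2.
Effective lower resistance at A: R2 ‖ 26.36 = 1.676 kΩ.
V_A = 4.02 × 1.676/(6.76 + 1.676) = 0.7987 V.
Then the unloaded second divider: V_B = V_A × R4/(R3+R4) = 0.7987 × 0.2602 = 0.2079 V.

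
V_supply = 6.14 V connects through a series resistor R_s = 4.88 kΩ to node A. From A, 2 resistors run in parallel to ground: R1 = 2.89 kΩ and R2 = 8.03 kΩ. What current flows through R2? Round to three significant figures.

I ≈ 0.232 mA

Parallel bank: R_p = 1/(1/2.89 + 1/8.03) = 2.125 kΩ.
V_A by voltage divider: V_A = 6.14 × 2.125/(4.88 + 2.125) = 1.863 V.
I(R2) = V_A / R2 = 1.863/8.03 = 0.2320 mA.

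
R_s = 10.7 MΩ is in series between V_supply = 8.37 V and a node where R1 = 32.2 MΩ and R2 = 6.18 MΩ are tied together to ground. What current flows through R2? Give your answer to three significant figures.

Combine the parallel branches: R_p = (1/32.2 + 1/6.18)⁻¹ = 5.185 MΩ.
V_A by voltage divider: V_A = 8.37 × 5.185/(10.7 + 5.185) = 2.732 V.
Branch current I = V_A/R2 = 2.732/6.18 = 0.4421 µA.
(Check via current divider: I_total = 0.5269 µA; share G_k/ΣG = 0.8390 → same result.)

I ≈ 0.442 µA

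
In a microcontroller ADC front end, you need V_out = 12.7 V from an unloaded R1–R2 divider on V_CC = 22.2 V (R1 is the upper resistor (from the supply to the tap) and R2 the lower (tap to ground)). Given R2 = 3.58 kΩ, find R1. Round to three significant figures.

R1 ≈ 2.68 kΩ

Required fraction k = V_out/V_CC = 0.5721.
R1 = R2·(1/k − 1) = 3.58 × 0.7480 = 2.678 kΩ.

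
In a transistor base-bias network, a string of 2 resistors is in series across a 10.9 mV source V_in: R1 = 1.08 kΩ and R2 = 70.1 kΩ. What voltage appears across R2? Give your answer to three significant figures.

V ≈ 10.7 mV

ΣR = 1.08 + 70.1 = 71.18 kΩ.
V = V_in · R/ΣR = 10.9 × 0.9848 = 10.73 mV.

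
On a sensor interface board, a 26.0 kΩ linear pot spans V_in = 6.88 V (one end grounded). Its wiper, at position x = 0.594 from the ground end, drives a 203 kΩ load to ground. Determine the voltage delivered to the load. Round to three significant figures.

Split the track: R_lower = x·R_p = 15.44 kΩ, R_upper = (1−x)·R_p = 10.56 kΩ.
Lower segment in parallel with the load: 15.44 ‖ 203 = 14.35 kΩ.
Then V_out = V_in · 14.35/(10.56 + 14.35) = 3.964 V.

V_out ≈ 3.96 V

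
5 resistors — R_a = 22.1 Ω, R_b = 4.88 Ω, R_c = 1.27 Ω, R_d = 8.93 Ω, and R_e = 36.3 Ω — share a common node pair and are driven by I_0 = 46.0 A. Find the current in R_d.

I ≈ 4.38 A

Total conductance ΣG = 1/22.1 + 1/4.88 + 1/1.27 + 1/8.93 + 1/36.3 = 1.177 (units of 1/Ω).
R_d takes the fraction G_k/ΣG = 0.1120/1.177 = 0.09513, so I = 46.0 × 0.09513 = 4.376 A.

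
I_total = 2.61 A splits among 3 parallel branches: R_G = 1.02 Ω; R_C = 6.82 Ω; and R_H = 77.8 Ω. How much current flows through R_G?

ΣG = 1/1.02 + 1/6.82 + 1/77.8 = 1.140.
R_G takes the fraction G_k/ΣG = 0.9804/1.140 = 0.8601, so I = 2.61 × 0.8601 = 2.245 A.

I ≈ 2.24 A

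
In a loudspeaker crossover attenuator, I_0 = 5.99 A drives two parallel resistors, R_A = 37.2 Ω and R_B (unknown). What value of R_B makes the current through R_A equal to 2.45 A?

In a two-way split, I_A/I_0 = R_B/(R_A + R_B).
With f = 0.4090, R_B = R_A · f/(1−f) = 37.2 × 0.6921 = 25.75 Ω.

R_B ≈ 25.7 Ω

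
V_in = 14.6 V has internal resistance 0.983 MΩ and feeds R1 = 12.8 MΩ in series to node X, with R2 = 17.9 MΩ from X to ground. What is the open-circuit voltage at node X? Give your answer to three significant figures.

V_th ≈ 8.25 V

R1' = 0.983 + 12.8 = 13.78 MΩ (source resistance + R1).
With X open, the divider is unloaded: V_th = 14.6 × 17.9/31.68 = 8.249 V.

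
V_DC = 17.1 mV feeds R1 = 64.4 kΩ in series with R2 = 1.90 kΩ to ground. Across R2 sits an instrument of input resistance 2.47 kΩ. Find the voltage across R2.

R2 ‖ R_L = (1.90 × 2.47)/(1.90 + 2.47) = 1.074 kΩ.
Voltage divider with the loaded lower leg: V_out = 17.1 × 1.074/(64.4 + 1.074) = 17.1 × 0.01640 = 0.2805 mV.
(Unloaded it would be 0.490 mV; the load pulls it down.)

V_out ≈ 0.280 mV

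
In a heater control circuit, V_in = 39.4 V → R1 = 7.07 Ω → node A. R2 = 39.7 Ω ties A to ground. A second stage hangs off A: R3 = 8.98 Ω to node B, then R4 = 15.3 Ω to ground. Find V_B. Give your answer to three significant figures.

V_B ≈ 16.9 V

Node A sees R2 in parallel with the series input of stage 2, R3 + R4 = 24.28 Ω.
R2 ‖ (R3+R4) = 15.07 Ω.
So V_A = 39.4 × 0.6806 = 26.82 V.
Then the unloaded second divider: V_B = V_A × R4/(R3+R4) = 26.82 × 0.6301 = 16.90 V.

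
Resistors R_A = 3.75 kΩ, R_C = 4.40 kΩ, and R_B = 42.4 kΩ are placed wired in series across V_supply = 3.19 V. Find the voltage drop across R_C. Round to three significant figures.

V ≈ 0.278 V

ΣR = 3.75 + 4.40 + 42.4 = 50.55 kΩ.
V = V_supply · R/ΣR = 3.19 × 0.08704 = 0.2777 V.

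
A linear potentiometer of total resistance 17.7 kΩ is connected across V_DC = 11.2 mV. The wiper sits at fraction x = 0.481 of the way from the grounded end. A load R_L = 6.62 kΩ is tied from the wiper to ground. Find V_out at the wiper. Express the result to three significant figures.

V_out ≈ 3.23 mV

The pot divides into 9.186 kΩ above the wiper and 8.514 kΩ below.
Lower segment in parallel with the load: 8.514 ‖ 6.62 = 3.724 kΩ.
V_out = 11.2 × 3.724/(9.186 + 3.724) = 3.231 mV.
(Unloaded: V_out = x·V_DC = 5.39 mV.)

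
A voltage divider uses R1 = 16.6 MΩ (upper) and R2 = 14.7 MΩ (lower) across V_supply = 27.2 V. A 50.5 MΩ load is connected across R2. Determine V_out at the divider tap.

The load sits in parallel with R2, giving an effective lower resistance R2' = R2·R_L/(R2+R_L) = 11.39 MΩ.
Now apply the divider: V_out = 27.2 × 0.4068 = 11.07 V.

V_out ≈ 11.1 V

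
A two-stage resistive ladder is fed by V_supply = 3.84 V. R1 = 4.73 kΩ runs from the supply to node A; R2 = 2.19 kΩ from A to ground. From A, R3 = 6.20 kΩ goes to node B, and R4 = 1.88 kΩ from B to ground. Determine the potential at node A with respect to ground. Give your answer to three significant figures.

V_A ≈ 1.03 V

The second stage (R3 + R4 = 8.080 kΩ) loads node A in parallel with R2.
Effective lower resistance at A: R2 ‖ 8.080 = 1.723 kΩ.
So V_A = 3.84 × 0.2670 = 1.025 V.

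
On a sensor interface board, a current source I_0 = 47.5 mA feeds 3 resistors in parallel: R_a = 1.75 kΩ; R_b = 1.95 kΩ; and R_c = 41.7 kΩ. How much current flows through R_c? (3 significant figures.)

I ≈ 1.03 mA

Total conductance ΣG = 1/1.75 + 1/1.95 + 1/41.7 = 1.108 (units of 1/kΩ).
By the current-divider rule, I = I_0 · G_k/ΣG = 47.5 × 0.02164 = 1.028 mA.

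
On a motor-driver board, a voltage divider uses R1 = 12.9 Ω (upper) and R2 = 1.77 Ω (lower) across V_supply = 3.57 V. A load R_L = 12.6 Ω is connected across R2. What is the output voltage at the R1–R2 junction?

V_out ≈ 0.383 V

First combine the lower leg with the load: R2 ‖ R_L = 1.552 Ω.
Voltage divider with the loaded lower leg: V_out = 3.57 × 1.552/(12.9 + 1.552) = 3.57 × 0.1074 = 0.3834 V.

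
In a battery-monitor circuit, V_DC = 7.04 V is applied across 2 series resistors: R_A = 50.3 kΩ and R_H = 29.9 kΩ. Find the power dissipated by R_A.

P ≈ 0.388 mW

ΣR = 80.20 kΩ → I = 7.04/80.20 = 0.08778 mA.
P(R_A) = I²·R_A = (0.08778)² × 50.3 = 0.3876 mW.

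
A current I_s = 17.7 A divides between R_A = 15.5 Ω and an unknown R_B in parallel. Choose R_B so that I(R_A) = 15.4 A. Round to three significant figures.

In a two-way split, I_A/I_s = R_B/(R_A + R_B).
15.4/17.7 = R_B/(R_A + R_B) → R_B = R_A · (0.8701)/(1 − 0.8701) = 15.5 × 6.696 = 103.8 Ω.

R_B ≈ 104 Ω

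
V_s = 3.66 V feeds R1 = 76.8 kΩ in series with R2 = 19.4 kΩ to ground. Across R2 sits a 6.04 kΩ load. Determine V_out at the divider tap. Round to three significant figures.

R2 ‖ R_L = (19.4 × 6.04)/(19.4 + 6.04) = 4.606 kΩ.
Voltage divider with the loaded lower leg: V_out = 3.66 × 4.606/(76.8 + 4.606) = 3.66 × 0.05658 = 0.2071 V.
(Unloaded it would be 0.738 V; the load pulls it down.)

V_out ≈ 0.207 V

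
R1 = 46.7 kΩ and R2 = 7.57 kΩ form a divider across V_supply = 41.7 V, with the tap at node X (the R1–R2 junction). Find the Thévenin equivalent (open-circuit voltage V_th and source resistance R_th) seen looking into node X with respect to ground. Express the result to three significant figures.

V_th ≈ 5.82 V, R_th ≈ 6.51 kΩ

With X open, the divider is unloaded: V_th = 41.7 × 7.57/54.27 = 5.817 V.
Looking into X with the source shorted: R_th = R1·R2/(R1+R2) = 46.70 × 7.57/54.27 = 6.514 kΩ.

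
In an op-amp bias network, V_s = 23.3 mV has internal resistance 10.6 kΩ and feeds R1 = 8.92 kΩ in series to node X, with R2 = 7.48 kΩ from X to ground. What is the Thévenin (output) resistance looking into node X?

R1' = 10.6 + 8.92 = 19.52 kΩ (source resistance + R1).
With V_s suppressed (replaced by a short), R_th = R1' ‖ R2 = (19.52 × 7.48)/(19.52 + 7.48) = 5.408 kΩ.

R_th ≈ 5.41 kΩ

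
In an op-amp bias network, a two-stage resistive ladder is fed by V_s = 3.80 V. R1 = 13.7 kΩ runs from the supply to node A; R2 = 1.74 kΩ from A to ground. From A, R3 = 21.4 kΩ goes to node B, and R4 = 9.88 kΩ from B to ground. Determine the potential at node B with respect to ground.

The second stage (R3 + R4 = 31.28 kΩ) loads node A in parallel with R2.
R2 ‖ (R3+R4) = 1.648 kΩ.
First divider: V_A = V_s · 1.648/(13.7 + 1.648) = 0.4081 V.
Stage 2 is unloaded, so V_B = V_A · R4/(R3+R4) = 0.4081 × 9.88/31.28 = 0.1289 V.

V_B ≈ 0.129 V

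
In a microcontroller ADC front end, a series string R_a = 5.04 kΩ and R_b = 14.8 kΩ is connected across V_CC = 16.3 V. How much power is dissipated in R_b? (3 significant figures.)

P ≈ 9.99 mW

Series current I = V_CC/ΣR = 16.3/19.84 = 0.8216 mA.
P(R_b) = I²·R_b = (0.8216)² × 14.8 = 9.990 mW.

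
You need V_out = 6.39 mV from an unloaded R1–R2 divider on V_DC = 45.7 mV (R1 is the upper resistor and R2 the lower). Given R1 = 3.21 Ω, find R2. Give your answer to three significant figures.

R2 ≈ 0.522 Ω

The divider ratio is R2/(R1+R2) = 6.39/45.7 = 0.1398.
R2 = R1 · 0.1398/(1 − 0.1398) = 0.5218 Ω.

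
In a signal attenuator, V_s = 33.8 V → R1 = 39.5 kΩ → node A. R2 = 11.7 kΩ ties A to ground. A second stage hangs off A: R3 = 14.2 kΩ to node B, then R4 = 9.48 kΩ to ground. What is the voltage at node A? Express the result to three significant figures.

V_A ≈ 5.59 V

Looking into the second stage from A: R3 + R4 = 23.68 kΩ appears in parallel with R2.
R2 ‖ (R3+R4) = 7.831 kΩ.
First divider: V_A = V_s · 7.831/(39.5 + 7.831) = 5.592 V.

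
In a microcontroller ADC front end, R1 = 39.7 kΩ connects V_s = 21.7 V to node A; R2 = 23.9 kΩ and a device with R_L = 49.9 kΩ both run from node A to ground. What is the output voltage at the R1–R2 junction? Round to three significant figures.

V_out ≈ 6.28 V

R2 ‖ R_L = (23.9 × 49.9)/(23.9 + 49.9) = 16.16 kΩ.
Then V_out = V_s · R2'/(R1 + R2') = 21.7 × 16.16/55.86 = 6.278 V.
(Unloaded it would be 8.15 V; the load pulls it down.)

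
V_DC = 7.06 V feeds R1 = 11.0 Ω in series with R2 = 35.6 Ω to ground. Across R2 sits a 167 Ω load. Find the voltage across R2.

The load sits in parallel with R2, giving an effective lower resistance R2' = R2·R_L/(R2+R_L) = 29.34 Ω.
Now apply the divider: V_out = 7.06 × 0.7273 = 5.135 V.

V_out ≈ 5.14 V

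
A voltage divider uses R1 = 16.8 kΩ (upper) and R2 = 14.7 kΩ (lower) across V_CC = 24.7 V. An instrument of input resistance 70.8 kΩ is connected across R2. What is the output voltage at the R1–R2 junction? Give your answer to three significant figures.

V_out ≈ 10.4 V

The load sits in parallel with R2, giving an effective lower resistance R2' = R2·R_L/(R2+R_L) = 12.17 kΩ.
Now apply the divider: V_out = 24.7 × 0.4201 = 10.38 V.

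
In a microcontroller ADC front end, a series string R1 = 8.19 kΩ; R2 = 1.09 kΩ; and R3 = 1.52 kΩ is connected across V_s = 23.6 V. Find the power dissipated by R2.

The common current is I = 23.6/10.80 = 2.185 mA.
V(R2) = I·R = 2.382 V; P = V·I = 2.382 × 2.185 = 5.205 mW.

P ≈ 5.20 mW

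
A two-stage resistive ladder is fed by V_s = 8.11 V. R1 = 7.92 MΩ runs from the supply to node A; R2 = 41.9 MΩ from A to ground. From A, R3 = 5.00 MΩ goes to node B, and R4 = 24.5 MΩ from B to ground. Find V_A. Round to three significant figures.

Looking into the second stage from A: R3 + R4 = 29.50 MΩ appears in parallel with R2.
R2 ‖ (R3+R4) = 17.31 MΩ.
V_A = 8.11 × 17.31/(7.92 + 17.31) = 5.564 V.

V_A ≈ 5.56 V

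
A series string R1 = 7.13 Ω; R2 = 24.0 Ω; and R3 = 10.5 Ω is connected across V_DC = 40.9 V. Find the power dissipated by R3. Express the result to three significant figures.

P ≈ 10.1 W

ΣR = 41.63 Ω → I = 40.9/41.63 = 0.9825 A.
V(R3) = I·R = 10.32 V; P = V·I = 10.32 × 0.9825 = 10.13 W.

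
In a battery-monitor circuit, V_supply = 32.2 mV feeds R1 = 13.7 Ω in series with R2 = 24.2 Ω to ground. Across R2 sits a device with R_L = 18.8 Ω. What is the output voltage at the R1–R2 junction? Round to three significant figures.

First combine the lower leg with the load: R2 ‖ R_L = 10.58 Ω.
Then V_out = V_supply · R2'/(R1 + R2') = 32.2 × 10.58/24.28 = 14.03 mV.

V_out ≈ 14.0 mV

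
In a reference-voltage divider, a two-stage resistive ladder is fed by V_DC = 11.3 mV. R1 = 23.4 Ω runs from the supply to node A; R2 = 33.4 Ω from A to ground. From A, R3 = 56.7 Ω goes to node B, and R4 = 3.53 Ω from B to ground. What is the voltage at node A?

V_A ≈ 5.41 mV

The second stage (R3 + R4 = 60.23 Ω) loads node A in parallel with R2.
R2 ‖ (R3+R4) = 21.49 Ω.
First divider: V_A = V_DC · 21.49/(23.4 + 21.49) = 5.409 mV.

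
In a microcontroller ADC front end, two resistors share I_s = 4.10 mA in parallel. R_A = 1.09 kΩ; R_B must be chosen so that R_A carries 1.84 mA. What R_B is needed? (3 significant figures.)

The fraction through R_A equals R_B/(R_A+R_B).
With f = 0.4488, R_B = R_A · f/(1−f) = 1.09 × 0.8142 = 0.8874 kΩ.

R_B ≈ 0.887 kΩ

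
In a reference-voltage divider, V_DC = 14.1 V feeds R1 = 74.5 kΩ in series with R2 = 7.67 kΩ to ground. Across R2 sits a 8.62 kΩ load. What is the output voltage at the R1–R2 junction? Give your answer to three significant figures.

First combine the lower leg with the load: R2 ‖ R_L = 4.059 kΩ.
Now apply the divider: V_out = 14.1 × 0.05166 = 0.7285 V.
(Unloaded it would be 1.32 V; the load pulls it down.)

V_out ≈ 0.728 V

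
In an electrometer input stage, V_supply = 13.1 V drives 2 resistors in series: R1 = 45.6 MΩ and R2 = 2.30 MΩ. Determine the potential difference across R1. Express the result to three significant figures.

V ≈ 12.5 V

Series total: ΣR = 45.6 + 2.30 = 47.90 MΩ.
Voltage divider: V = V_supply · (45.60 / 47.90) = 13.1 × 0.9520 = 12.47 V.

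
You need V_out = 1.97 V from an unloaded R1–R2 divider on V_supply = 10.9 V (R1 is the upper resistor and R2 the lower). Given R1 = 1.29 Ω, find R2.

Required fraction k = V_out/V_supply = 0.1807.
So R2 = R1 · V_out/(V_supply − V_out) = 1.29 × 1.97/(10.9 − 1.97) = 1.29 × 0.2206 = 0.2846 Ω.

R2 ≈ 0.285 Ω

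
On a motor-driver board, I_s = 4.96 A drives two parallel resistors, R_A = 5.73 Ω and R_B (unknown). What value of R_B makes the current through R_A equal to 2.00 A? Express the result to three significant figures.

Two-branch current divider: I_A = I_s · R_B/(R_A + R_B).
2.00/4.96 = R_B/(R_A + R_B) → R_B = R_A · (0.4032)/(1 − 0.4032) = 5.73 × 0.6757 = 3.872 Ω.

R_B ≈ 3.87 Ω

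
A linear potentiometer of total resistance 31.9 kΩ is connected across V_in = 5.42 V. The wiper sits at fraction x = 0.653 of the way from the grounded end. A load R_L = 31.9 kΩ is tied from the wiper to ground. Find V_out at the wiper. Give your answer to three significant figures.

The pot divides into 11.07 kΩ above the wiper and 20.83 kΩ below.
Lower segment in parallel with the load: 20.83 ‖ 31.9 = 12.60 kΩ.
Loaded-divider output: V_out = 5.42 × 0.5324 = 2.885 V.

V_out ≈ 2.89 V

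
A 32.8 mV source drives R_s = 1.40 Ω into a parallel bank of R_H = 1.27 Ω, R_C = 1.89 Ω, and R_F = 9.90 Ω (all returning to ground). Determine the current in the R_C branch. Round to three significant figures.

Parallel bank: R_p = 1/(1/1.27 + 1/1.89 + 1/9.90) = 0.7055 Ω.
Node voltage V_A = V_CC · R_p/(R_s + R_p) = 32.8 × 0.3351 = 10.99 mV.
Branch current I = V_A/R_C = 10.99/1.89 = 5.815 mA.

I ≈ 5.81 mA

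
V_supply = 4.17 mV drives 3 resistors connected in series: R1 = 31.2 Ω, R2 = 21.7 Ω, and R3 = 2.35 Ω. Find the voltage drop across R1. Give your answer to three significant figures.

V ≈ 2.35 mV

Total series resistance ΣR = 31.2 + 21.7 + 2.35 = 55.25 Ω.
V = V_supply · R/ΣR = 4.17 × 0.5647 = 2.355 mV.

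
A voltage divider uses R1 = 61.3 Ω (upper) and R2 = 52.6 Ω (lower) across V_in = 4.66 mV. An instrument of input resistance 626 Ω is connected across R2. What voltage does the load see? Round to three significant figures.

First combine the lower leg with the load: R2 ‖ R_L = 48.52 Ω.
Voltage divider with the loaded lower leg: V_out = 4.66 × 48.52/(61.3 + 48.52) = 4.66 × 0.4418 = 2.059 mV.
(Unloaded it would be 2.15 mV; the load pulls it down.)

V_out ≈ 2.06 mV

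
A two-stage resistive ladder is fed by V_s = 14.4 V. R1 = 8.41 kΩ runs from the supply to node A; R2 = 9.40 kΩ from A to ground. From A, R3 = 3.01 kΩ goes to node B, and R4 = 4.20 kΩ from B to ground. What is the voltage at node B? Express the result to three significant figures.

Node A sees R2 in parallel with the series input of stage 2, R3 + R4 = 7.210 kΩ.
Effective lower resistance at A: R2 ‖ 7.210 = 4.080 kΩ.
So V_A = 14.4 × 0.3267 = 4.704 V.
Stage 2 is unloaded, so V_B = V_A · R4/(R3+R4) = 4.704 × 4.20/7.210 = 2.740 V.

V_B ≈ 2.74 V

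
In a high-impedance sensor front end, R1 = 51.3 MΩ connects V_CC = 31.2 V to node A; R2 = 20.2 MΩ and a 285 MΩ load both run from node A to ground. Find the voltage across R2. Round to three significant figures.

V_out ≈ 8.39 V

The load sits in parallel with R2, giving an effective lower resistance R2' = R2·R_L/(R2+R_L) = 18.86 MΩ.
Now apply the divider: V_out = 31.2 × 0.2688 = 8.388 V.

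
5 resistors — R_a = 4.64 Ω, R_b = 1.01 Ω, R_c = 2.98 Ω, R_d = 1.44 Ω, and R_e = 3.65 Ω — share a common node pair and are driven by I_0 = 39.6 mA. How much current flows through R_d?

I ≈ 11.0 mA

Total conductance ΣG = 1/4.64 + 1/1.01 + 1/2.98 + 1/1.44 + 1/3.65 = 2.510 (units of 1/Ω).
By the current-divider rule, I = I_0 · G_k/ΣG = 39.6 × 0.2767 = 10.96 mA.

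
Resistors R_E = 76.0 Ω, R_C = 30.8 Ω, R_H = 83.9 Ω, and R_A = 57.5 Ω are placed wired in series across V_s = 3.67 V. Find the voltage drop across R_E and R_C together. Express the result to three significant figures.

Total series resistance ΣR = 76.0 + 30.8 + 83.9 + 57.5 = 248.2 Ω.
R_{R_E..R_C} = 76.0 + 30.8 = 106.8 Ω.
Voltage divider: V = V_s · (106.8 / 248.2) = 3.67 × 0.4303 = 1.579 V.

V ≈ 1.58 V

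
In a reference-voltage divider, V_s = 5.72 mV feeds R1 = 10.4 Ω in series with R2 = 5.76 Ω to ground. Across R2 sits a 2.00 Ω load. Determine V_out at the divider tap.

First combine the lower leg with the load: R2 ‖ R_L = 1.485 Ω.
Then V_out = V_s · R2'/(R1 + R2') = 5.72 × 1.485/11.88 = 0.7145 mV.

V_out ≈ 0.715 mV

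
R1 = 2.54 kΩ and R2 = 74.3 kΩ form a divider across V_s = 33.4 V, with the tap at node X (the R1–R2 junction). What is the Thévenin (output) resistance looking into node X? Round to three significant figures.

R_th ≈ 2.46 kΩ

Zeroing V_s shorts the top of R1 to ground, so R_th = R1 ‖ R2 = 2.456 kΩ.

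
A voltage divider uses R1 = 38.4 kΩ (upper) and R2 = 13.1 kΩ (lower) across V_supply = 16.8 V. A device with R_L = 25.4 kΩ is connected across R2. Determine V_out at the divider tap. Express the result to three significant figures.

V_out ≈ 3.09 V

R2 ‖ R_L = (13.1 × 25.4)/(13.1 + 25.4) = 8.643 kΩ.
Now apply the divider: V_out = 16.8 × 0.1837 = 3.086 V.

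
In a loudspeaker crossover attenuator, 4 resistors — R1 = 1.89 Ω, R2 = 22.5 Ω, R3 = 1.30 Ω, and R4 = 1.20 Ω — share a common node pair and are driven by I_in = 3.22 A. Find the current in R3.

I ≈ 1.14 A

ΣG = 1/1.89 + 1/22.5 + 1/1.30 + 1/1.20 = 2.176.
By the current-divider rule, I = I_in · G_k/ΣG = 3.22 × 0.3535 = 1.138 A.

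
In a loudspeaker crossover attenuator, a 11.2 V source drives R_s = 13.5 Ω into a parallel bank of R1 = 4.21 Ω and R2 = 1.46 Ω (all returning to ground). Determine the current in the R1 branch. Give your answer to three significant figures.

Parallel bank: R_p = 1/(1/4.21 + 1/1.46) = 1.084 Ω.
V_A by voltage divider: V_A = 11.2 × 1.084/(13.5 + 1.084) = 0.8325 V.
Branch current I = V_A/R1 = 0.8325/4.21 = 0.1977 A.
(Equivalently: I_total = 0.7680 A, then current-divider fraction G_k/ΣG = 0.2575.)

I ≈ 0.198 A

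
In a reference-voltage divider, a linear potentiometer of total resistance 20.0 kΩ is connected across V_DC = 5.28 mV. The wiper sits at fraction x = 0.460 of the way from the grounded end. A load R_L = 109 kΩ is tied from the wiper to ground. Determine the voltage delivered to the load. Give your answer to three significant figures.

V_out ≈ 2.32 mV

Split the track: R_lower = x·R_p = 9.200 kΩ, R_upper = (1−x)·R_p = 10.80 kΩ.
Lower segment in parallel with the load: 9.200 ‖ 109 = 8.484 kΩ.
V_out = 5.28 × 8.484/(10.80 + 8.484) = 2.323 mV.
(Unloaded: V_out = x·V_DC = 2.43 mV.)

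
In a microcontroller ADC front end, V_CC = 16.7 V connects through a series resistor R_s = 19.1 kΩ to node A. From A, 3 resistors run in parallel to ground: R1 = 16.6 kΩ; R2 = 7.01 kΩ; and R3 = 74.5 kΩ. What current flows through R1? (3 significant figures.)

Parallel bank: R_p = 1/(1/16.6 + 1/7.01 + 1/74.5) = 4.623 kΩ.
Node voltage V_A = V_CC · R_p/(R_s + R_p) = 16.7 × 0.1949 = 3.254 V.
Branch current I = V_A/R1 = 3.254/16.6 = 0.1960 mA.

I ≈ 0.196 mA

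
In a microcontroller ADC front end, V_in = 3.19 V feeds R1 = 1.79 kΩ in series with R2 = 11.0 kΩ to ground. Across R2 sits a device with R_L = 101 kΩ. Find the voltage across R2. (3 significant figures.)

First combine the lower leg with the load: R2 ‖ R_L = 9.920 kΩ.
Now apply the divider: V_out = 3.19 × 0.8471 = 2.702 V.
(Unloaded it would be 2.74 V; the load pulls it down.)

V_out ≈ 2.70 V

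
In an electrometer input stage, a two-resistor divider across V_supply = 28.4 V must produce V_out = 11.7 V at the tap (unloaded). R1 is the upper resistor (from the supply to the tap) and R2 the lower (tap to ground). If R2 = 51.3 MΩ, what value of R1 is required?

V_out/V_supply = R2/(R1+R2) = 0.4120.
So R1 = R2 · (V_supply/V_out − 1) = 51.3 × (28.4/11.7 − 1) = 51.3 × 1.427 = 73.22 MΩ.

R1 ≈ 73.2 MΩ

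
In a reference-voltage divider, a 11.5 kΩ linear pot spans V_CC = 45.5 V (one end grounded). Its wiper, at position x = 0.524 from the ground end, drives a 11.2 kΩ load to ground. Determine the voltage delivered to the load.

Lower segment x·R_p = 6.026 kΩ; upper segment (1−x)·R_p = 5.474 kΩ.
Lower segment in parallel with the load: 6.026 ‖ 11.2 = 3.918 kΩ.
V_out = 45.5 × 3.918/(5.474 + 3.918) = 18.98 V.

V_out ≈ 19.0 V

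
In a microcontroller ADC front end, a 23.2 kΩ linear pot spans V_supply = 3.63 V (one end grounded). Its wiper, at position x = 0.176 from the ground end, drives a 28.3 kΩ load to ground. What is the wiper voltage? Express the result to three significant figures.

The pot divides into 19.12 kΩ above the wiper and 4.083 kΩ below.
(x·R_p) ‖ R_L = 3.568 kΩ.
Then V_out = V_supply · 3.568/(19.12 + 3.568) = 0.5710 V.
(Unloaded: V_out = x·V_supply = 0.639 V.)

V_out ≈ 0.571 V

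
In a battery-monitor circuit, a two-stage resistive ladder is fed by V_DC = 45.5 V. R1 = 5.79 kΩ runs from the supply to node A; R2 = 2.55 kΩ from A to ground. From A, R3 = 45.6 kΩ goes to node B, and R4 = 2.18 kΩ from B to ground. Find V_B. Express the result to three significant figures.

V_B ≈ 0.612 V

Looking into the second stage from A: R3 + R4 = 47.78 kΩ appears in parallel with R2.
R2 ‖ (R3+R4) = 2.421 kΩ.
So V_A = 45.5 × 0.2948 = 13.41 V.
Stage 2 is unloaded, so V_B = V_A · R4/(R3+R4) = 13.41 × 2.18/47.78 = 0.6121 V.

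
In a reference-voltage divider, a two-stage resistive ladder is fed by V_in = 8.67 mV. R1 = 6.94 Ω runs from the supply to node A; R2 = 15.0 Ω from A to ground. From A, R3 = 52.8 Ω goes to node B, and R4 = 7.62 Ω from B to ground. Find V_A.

V_A ≈ 5.50 mV

Node A sees R2 in parallel with the series input of stage 2, R3 + R4 = 60.42 Ω.
Effective lower resistance at A: R2 ‖ 60.42 = 12.02 Ω.
So V_A = 8.67 × 0.6339 = 5.496 mV.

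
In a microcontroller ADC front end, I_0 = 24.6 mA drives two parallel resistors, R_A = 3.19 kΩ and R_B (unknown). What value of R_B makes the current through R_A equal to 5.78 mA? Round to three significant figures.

R_B ≈ 0.980 kΩ

The fraction through R_A equals R_B/(R_A+R_B).
5.78/24.6 = R_B/(R_A + R_B) → R_B = R_A · (0.2350)/(1 − 0.2350) = 3.19 × 0.3071 = 0.9797 kΩ.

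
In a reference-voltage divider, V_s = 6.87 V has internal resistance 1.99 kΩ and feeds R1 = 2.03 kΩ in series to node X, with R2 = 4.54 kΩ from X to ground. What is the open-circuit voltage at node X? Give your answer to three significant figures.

R1' = 1.99 + 2.03 = 4.020 kΩ (source resistance + R1).
With X open, the divider is unloaded: V_th = 6.87 × 4.54/8.560 = 3.644 V.

V_th ≈ 3.64 V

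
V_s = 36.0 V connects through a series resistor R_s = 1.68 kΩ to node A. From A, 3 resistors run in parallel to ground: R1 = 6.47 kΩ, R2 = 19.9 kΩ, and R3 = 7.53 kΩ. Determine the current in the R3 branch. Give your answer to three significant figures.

Combine the parallel branches: R_p = (1/6.47 + 1/19.9 + 1/7.53)⁻¹ = 2.962 kΩ.
Node voltage V_A = V_s · R_p/(R_s + R_p) = 36.0 × 0.6381 = 22.97 V.
Branch current I = V_A/R3 = 22.97/7.53 = 3.051 mA.
(Check via current divider: I_total = 7.755 mA; share G_k/ΣG = 0.3934 → same result.)

I ≈ 3.05 mA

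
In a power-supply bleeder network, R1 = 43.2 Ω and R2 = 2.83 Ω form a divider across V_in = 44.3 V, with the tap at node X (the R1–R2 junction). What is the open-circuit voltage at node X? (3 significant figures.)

With X open, the divider is unloaded: V_th = 44.3 × 2.83/46.03 = 2.724 V.

V_th ≈ 2.72 V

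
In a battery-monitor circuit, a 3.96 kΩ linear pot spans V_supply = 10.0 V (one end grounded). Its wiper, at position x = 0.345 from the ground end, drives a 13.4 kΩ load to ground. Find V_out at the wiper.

V_out ≈ 3.23 V

The pot divides into 2.594 kΩ above the wiper and 1.366 kΩ below.
Lower segment in parallel with the load: 1.366 ‖ 13.4 = 1.240 kΩ.
Loaded-divider output: V_out = 10.0 × 0.3234 = 3.234 V.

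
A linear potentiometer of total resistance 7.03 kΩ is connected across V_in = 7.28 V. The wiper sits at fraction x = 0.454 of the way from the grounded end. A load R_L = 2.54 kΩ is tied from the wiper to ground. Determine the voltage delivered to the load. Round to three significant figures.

V_out ≈ 1.96 V

Split the track: R_lower = x·R_p = 3.192 kΩ, R_upper = (1−x)·R_p = 3.838 kΩ.
(x·R_p) ‖ R_L = 1.414 kΩ.
Loaded-divider output: V_out = 7.28 × 0.2693 = 1.960 V.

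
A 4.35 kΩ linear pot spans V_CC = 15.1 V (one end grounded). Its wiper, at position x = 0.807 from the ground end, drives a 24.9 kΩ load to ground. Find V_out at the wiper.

V_out ≈ 11.9 V

The pot divides into 0.8395 kΩ above the wiper and 3.510 kΩ below.
Lower segment in parallel with the load: 3.510 ‖ 24.9 = 3.077 kΩ.
Then V_out = V_CC · 3.077/(0.8395 + 3.077) = 11.86 V.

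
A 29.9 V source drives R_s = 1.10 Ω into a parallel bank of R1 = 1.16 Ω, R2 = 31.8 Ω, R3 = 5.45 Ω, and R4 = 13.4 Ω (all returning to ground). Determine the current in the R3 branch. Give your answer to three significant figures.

I ≈ 2.42 A

Combine the parallel branches: R_p = (1/1.16 + 1/31.8 + 1/5.45 + 1/13.4)⁻¹ = 0.8683 Ω.
V_A by voltage divider: V_A = 29.9 × 0.8683/(1.10 + 0.8683) = 13.19 V.
I(R3) = V_A / R3 = 13.19/5.45 = 2.420 A.
(Equivalently: I_total = 15.19 A, then current-divider fraction G_k/ΣG = 0.1593.)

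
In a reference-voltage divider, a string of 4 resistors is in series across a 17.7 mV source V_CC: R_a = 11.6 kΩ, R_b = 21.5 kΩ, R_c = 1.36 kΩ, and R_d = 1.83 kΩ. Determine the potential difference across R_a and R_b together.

V ≈ 16.1 mV

ΣR = 11.6 + 21.5 + 1.36 + 1.83 = 36.29 kΩ.
R_{R_a..R_b} = 11.6 + 21.5 = 33.10 kΩ.
By the voltage-divider rule, V = 17.7 × 33.10/36.29 = 16.14 mV.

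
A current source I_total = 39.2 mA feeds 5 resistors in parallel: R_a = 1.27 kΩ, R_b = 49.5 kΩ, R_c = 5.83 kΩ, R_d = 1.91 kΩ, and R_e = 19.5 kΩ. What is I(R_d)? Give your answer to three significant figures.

Total conductance ΣG = 1/1.27 + 1/49.5 + 1/5.83 + 1/1.91 + 1/19.5 = 1.554 (units of 1/kΩ).
R_d takes the fraction G_k/ΣG = 0.5236/1.554 = 0.3369, so I = 39.2 × 0.3369 = 13.21 mA.

I ≈ 13.2 mA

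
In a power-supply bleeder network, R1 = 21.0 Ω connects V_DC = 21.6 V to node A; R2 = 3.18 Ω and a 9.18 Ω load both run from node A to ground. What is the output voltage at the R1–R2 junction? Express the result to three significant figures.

V_out ≈ 2.18 V

First combine the lower leg with the load: R2 ‖ R_L = 2.362 Ω.
Then V_out = V_DC · R2'/(R1 + R2') = 21.6 × 2.362/23.36 = 2.184 V.
(Unloaded it would be 2.84 V; the load pulls it down.)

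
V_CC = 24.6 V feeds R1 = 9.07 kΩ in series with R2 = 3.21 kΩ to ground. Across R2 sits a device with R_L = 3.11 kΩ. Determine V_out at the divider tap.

V_out ≈ 3.65 V

First combine the lower leg with the load: R2 ‖ R_L = 1.580 kΩ.
Voltage divider with the loaded lower leg: V_out = 24.6 × 1.580/(9.07 + 1.580) = 24.6 × 0.1483 = 3.649 V.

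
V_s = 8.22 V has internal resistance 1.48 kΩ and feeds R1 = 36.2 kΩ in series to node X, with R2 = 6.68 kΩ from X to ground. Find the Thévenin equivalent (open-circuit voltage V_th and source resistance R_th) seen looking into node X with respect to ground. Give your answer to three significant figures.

R1' = 1.48 + 36.2 = 37.68 kΩ (source resistance + R1).
V_th is the unloaded tap voltage: V_s · R2/(R1'+R2) = 8.22 × 0.1506 = 1.238 V.
Looking into X with the source shorted: R_th = R1'·R2/(R1'+R2) = 37.68 × 6.68/44.36 = 5.674 kΩ.

V_th ≈ 1.24 V, R_th ≈ 5.67 kΩ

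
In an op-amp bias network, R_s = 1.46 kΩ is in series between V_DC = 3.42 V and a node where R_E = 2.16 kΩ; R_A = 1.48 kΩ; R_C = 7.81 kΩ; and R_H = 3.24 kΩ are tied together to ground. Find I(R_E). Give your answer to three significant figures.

I ≈ 0.480 mA

Equivalent of the parallel group: R_p = 0.6348 kΩ.
V_A by voltage divider: V_A = 3.42 × 0.6348/(1.46 + 0.6348) = 1.036 V.
Branch current I = V_A/R_E = 1.036/2.16 = 0.4798 mA.
(Equivalently: I_total = 1.633 mA, then current-divider fraction G_k/ΣG = 0.2939.)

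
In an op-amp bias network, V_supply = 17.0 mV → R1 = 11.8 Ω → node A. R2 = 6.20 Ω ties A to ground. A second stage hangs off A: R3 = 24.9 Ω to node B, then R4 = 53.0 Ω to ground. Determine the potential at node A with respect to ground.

V_A ≈ 5.57 mV

The second stage (R3 + R4 = 77.90 Ω) loads node A in parallel with R2.
Effective lower resistance at A: R2 ‖ 77.90 = 5.743 Ω.
So V_A = 17.0 × 0.3274 = 5.565 mV.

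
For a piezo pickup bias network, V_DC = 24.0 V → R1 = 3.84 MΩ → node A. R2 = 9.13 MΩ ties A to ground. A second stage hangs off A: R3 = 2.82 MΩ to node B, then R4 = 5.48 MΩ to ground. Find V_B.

V_B ≈ 8.41 V

The second stage (R3 + R4 = 8.300 MΩ) loads node A in parallel with R2.
Effective lower resistance at A: R2 ‖ 8.300 = 4.348 MΩ.
V_A = 24.0 × 4.348/(3.84 + 4.348) = 12.74 V.
Then the unloaded second divider: V_B = V_A × R4/(R3+R4) = 12.74 × 0.6602 = 8.414 V.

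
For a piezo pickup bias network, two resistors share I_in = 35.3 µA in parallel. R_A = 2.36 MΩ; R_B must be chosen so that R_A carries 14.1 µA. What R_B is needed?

R_B ≈ 1.57 MΩ

In a two-way split, I_A/I_in = R_B/(R_A + R_B).
With f = 0.3994, R_B = R_A · f/(1−f) = 2.36 × 0.6651 = 1.570 MΩ.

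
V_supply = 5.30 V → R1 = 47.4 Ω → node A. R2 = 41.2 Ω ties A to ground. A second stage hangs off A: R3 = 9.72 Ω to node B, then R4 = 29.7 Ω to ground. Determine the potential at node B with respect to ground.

V_B ≈ 1.19 V

The second stage (R3 + R4 = 39.42 Ω) loads node A in parallel with R2.
R2 ‖ (R3+R4) = 20.15 Ω.
V_A = 5.30 × 20.15/(47.4 + 20.15) = 1.581 V.
V_B = V_A × 0.7534 = 1.191 V.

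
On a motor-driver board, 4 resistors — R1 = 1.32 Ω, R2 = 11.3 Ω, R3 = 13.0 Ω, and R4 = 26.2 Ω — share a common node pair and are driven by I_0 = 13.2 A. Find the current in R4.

I ≈ 0.524 A

ΣG = 1/1.32 + 1/11.3 + 1/13.0 + 1/26.2 = 0.9612.
By the current-divider rule, I = I_0 · G_k/ΣG = 13.2 × 0.03971 = 0.5242 A.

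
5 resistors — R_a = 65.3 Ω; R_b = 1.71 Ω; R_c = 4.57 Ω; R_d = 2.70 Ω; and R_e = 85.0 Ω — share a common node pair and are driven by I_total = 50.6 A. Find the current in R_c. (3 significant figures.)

Conductances: ΣG = 1/65.3 + 1/1.71 + 1/4.57 + 1/2.70 + 1/85.0 = 1.201 (1/Ω).
R_c takes the fraction G_k/ΣG = 0.2188/1.201 = 0.1822, so I = 50.6 × 0.1822 = 9.219 A.

I ≈ 9.22 A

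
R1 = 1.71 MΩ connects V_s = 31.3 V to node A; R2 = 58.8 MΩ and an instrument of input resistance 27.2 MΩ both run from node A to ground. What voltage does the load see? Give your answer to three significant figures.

V_out ≈ 28.7 V

First combine the lower leg with the load: R2 ‖ R_L = 18.60 MΩ.
Voltage divider with the loaded lower leg: V_out = 31.3 × 18.60/(1.71 + 18.60) = 31.3 × 0.9158 = 28.66 V.
(Unloaded it would be 30.4 V; the load pulls it down.)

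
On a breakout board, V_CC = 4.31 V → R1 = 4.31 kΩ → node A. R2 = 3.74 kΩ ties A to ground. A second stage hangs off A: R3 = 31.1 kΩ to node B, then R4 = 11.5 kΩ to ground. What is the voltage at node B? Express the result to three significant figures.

V_B ≈ 0.516 V

The second stage (R3 + R4 = 42.60 kΩ) loads node A in parallel with R2.
R2 ‖ (R3+R4) = 3.438 kΩ.
V_A = 4.31 × 3.438/(4.31 + 3.438) = 1.913 V.
V_B = V_A × 0.2700 = 0.5163 V.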